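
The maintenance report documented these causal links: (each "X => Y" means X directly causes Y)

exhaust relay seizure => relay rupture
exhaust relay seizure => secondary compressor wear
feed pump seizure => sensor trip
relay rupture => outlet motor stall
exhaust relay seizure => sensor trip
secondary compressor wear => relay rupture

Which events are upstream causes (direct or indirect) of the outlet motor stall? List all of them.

the exhaust relay seizure, the relay rupture, the secondary compressor wear

Immediate cause of the outlet motor stall: the relay rupture.
Further upstream: the exhaust relay seizure, the secondary compressor wear.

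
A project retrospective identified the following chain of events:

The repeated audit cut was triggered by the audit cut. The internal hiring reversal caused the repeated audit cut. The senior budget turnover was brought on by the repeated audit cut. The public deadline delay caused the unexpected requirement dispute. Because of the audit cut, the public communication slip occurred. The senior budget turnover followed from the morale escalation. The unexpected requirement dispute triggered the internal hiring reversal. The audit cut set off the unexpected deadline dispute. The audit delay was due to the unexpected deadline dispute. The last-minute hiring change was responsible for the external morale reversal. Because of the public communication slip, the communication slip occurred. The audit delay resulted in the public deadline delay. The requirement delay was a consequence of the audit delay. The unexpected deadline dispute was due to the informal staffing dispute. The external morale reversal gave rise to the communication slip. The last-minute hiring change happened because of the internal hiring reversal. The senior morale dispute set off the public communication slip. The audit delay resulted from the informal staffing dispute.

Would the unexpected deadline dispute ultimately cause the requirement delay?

Yes

There is a causal chain: the unexpected deadline dispute → the audit delay → the requirement delay.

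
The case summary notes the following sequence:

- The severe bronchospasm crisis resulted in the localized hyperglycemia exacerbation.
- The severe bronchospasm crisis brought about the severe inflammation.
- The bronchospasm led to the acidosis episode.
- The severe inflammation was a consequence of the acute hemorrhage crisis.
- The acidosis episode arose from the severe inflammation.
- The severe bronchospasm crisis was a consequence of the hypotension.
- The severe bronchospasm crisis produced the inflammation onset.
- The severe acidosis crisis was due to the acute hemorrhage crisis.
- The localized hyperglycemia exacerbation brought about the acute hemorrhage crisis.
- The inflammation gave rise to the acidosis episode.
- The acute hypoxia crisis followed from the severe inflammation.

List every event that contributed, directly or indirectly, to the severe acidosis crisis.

the acute hemorrhage crisis, the hypotension, the localized hyperglycemia exacerbation, the severe bronchospasm crisis

Immediate cause of the severe acidosis crisis: the acute hemorrhage crisis.
Further upstream: the hypotension, the severe bronchospasm crisis, the localized hyperglycemia exacerbation.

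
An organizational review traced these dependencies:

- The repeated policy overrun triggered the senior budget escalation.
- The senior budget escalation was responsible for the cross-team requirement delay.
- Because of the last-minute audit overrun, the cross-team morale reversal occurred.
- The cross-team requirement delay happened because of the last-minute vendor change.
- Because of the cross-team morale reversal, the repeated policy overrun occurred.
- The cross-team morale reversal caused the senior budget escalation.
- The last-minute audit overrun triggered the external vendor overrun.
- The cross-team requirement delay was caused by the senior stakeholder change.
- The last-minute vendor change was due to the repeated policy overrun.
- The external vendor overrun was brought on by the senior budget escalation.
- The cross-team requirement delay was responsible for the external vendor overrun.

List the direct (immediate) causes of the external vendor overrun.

the cross-team requirement delay, the last-minute audit overrun, the senior budget escalation

Upstream contributors include the senior stakeholder change, the cross-team morale reversal, the repeated policy overrun, the last-minute vendor change, but only the cross-team requirement delay, the last-minute audit overrun, the senior budget escalation feed directly into the external vendor overrun.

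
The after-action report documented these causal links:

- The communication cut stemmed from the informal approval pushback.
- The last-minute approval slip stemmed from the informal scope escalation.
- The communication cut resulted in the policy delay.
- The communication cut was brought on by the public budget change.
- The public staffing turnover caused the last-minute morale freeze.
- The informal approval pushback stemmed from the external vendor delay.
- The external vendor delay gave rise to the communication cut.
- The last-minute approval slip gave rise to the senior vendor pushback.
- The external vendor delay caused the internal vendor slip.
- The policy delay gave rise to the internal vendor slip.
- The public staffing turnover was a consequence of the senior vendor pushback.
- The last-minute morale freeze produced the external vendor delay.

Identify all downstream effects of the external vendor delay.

Direct effects: the informal approval pushback, the communication cut, the internal vendor slip.
2 steps out: the policy delay.
Not reachable from it: the informal scope escalation, the last-minute approval slip, the senior vendor pushback, the public staffing turnover, the public budget change, the last-minute morale freeze.

the communication cut, the informal approval pushback, the internal vendor slip, the policy delay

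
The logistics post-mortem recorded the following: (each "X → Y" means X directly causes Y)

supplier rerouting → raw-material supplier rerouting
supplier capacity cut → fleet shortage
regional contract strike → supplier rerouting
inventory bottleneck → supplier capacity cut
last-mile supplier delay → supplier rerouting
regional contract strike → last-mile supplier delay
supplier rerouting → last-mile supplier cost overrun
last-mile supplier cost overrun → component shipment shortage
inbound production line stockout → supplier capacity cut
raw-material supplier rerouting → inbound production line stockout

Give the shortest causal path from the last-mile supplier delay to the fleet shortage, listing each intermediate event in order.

the last-mile supplier delay → the supplier rerouting
the supplier rerouting → the raw-material supplier rerouting
the raw-material supplier rerouting → the inbound production line stockout
the inbound production line stockout → the supplier capacity cut
the supplier capacity cut → the fleet shortage
Length: 5 steps.

the last-mile supplier delay → the supplier rerouting → the raw-material supplier rerouting → the inbound production line stockout → the supplier capacity cut → the fleet shortage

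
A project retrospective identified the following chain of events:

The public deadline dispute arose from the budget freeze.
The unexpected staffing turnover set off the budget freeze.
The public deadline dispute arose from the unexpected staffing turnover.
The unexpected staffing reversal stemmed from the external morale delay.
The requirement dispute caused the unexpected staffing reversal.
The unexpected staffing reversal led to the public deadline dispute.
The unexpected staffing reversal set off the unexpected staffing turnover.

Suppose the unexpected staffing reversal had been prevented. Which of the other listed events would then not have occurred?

Downstream of the unexpected staffing reversal: the unexpected staffing turnover, the budget freeze, the public deadline dispute.

the budget freeze, the public deadline dispute, the unexpected staffing turnover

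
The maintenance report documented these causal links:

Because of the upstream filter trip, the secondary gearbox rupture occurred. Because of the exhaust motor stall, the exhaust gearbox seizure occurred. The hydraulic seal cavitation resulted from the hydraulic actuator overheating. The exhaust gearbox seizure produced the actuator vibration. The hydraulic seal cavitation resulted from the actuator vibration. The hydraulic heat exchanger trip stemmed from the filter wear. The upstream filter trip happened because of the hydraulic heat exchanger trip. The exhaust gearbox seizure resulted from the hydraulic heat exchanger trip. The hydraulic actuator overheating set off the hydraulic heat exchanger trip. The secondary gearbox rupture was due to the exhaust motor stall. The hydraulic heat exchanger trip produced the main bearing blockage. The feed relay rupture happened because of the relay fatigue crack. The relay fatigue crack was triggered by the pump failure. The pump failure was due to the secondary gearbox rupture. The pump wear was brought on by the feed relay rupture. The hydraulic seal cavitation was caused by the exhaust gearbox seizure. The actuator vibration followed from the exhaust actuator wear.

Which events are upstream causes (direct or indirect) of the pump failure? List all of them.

Immediate cause of the pump failure: the secondary gearbox rupture.
Further upstream: the filter wear, the exhaust motor stall, the hydraulic actuator overheating, the hydraulic heat exchanger trip, the upstream filter trip.

the exhaust motor stall, the filter wear, the hydraulic actuator overheating, the hydraulic heat exchanger trip, the secondary gearbox rupture, the upstream filter trip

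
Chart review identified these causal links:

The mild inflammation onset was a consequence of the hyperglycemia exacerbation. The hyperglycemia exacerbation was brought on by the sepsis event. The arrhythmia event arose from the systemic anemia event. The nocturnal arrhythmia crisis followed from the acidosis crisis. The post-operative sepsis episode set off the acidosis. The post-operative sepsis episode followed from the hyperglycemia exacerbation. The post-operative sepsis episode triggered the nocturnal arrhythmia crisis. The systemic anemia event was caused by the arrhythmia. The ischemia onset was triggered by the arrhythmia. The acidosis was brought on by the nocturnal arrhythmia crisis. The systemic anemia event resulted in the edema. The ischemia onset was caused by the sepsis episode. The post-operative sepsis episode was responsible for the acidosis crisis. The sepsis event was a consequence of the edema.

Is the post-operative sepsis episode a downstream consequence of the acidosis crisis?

No

The acidosis crisis leads to the nocturnal arrhythmia crisis, the acidosis; the post-operative sepsis episode is not among them.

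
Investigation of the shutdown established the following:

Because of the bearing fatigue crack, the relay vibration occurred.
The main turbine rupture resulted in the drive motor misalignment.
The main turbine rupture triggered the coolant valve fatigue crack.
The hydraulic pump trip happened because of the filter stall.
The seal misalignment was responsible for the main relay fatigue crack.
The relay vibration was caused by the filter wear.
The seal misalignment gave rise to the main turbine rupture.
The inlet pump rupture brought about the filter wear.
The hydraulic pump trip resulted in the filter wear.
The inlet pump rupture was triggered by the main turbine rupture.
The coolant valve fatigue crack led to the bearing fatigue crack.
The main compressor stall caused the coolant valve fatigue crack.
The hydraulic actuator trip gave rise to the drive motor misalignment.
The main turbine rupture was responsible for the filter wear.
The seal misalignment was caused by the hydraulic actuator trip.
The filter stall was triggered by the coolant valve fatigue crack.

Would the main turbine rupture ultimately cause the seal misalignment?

The main turbine rupture leads to the inlet pump rupture, the coolant valve fatigue crack, the drive motor misalignment, the filter stall, the hydraulic pump trip, the filter wear, the bearing fatigue crack, the relay vibration; the seal misalignment is not among them.

No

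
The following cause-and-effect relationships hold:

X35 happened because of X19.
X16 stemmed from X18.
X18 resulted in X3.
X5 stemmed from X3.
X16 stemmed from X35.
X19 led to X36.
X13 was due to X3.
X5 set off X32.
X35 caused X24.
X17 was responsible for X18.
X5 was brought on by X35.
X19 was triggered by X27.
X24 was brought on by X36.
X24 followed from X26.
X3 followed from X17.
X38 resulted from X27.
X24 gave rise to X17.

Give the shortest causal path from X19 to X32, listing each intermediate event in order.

X19 → X35
X35 → X5
X5 → X32
Length: 3 steps.

X19 → X35 → X5 → X32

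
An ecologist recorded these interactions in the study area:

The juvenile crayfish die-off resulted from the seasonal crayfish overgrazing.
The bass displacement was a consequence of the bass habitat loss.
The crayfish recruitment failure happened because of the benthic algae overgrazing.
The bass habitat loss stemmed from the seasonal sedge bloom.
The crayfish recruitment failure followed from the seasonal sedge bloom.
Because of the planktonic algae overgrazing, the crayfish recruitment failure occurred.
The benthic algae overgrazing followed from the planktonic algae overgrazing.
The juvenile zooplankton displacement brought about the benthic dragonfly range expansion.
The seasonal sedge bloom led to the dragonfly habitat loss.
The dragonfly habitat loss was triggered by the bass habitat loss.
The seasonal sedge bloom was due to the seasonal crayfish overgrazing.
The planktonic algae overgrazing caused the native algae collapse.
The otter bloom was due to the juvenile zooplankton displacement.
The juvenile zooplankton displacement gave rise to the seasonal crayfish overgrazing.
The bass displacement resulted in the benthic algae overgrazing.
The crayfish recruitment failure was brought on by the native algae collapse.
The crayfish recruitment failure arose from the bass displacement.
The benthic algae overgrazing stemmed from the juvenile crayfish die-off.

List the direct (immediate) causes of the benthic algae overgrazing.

Upstream contributors include the juvenile zooplankton displacement, the seasonal crayfish overgrazing, the seasonal sedge bloom, the bass habitat loss, but only the bass displacement, the juvenile crayfish die-off, the planktonic algae overgrazing feed directly into the benthic algae overgrazing.

the bass displacement, the juvenile crayfish die-off, the planktonic algae overgrazing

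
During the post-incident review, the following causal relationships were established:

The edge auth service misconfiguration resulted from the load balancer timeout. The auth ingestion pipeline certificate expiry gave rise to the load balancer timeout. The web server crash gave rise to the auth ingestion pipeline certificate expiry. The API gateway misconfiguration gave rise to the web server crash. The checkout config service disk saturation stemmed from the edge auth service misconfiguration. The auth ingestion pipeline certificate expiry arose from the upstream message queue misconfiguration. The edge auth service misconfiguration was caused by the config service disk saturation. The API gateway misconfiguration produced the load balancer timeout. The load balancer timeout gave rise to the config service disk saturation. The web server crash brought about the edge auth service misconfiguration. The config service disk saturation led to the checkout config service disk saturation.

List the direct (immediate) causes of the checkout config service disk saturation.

the config service disk saturation, the edge auth service misconfiguration

Upstream contributors include the API gateway misconfiguration, the web server crash, the auth ingestion pipeline certificate expiry, the load balancer timeout, the upstream message queue misconfiguration, but only the config service disk saturation, the edge auth service misconfiguration feed directly into the checkout config service disk saturation.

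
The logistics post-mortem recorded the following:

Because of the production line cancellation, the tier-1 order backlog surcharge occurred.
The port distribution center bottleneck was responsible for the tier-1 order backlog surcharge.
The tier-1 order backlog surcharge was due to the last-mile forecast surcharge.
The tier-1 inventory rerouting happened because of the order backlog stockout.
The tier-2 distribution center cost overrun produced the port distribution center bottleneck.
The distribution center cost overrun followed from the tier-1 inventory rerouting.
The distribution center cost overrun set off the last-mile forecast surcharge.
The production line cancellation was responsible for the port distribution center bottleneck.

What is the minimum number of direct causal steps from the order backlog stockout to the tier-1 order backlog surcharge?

Shortest chain: the order backlog stockout → the tier-1 inventory rerouting → the distribution center cost overrun → the last-mile forecast surcharge → the tier-1 order backlog surcharge.

4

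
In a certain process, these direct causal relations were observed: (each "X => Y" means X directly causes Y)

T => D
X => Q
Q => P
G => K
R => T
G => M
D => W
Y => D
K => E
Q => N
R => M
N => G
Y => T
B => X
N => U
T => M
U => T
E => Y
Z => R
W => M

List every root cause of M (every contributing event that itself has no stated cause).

B, Z

Tracing upstream from M: M ← G ← N ← Q ← X ← B.
A separate upstream branch: M ← R ← Z.
Each of those chain origins has no stated cause.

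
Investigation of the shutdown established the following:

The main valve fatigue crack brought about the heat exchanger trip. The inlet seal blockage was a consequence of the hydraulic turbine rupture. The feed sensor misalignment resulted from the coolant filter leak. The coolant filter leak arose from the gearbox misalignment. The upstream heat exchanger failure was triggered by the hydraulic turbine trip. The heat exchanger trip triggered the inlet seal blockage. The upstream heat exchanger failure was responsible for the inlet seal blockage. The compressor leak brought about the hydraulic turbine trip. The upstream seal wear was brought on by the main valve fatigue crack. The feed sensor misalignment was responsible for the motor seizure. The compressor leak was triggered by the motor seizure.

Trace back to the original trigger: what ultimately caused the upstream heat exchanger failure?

the gearbox misalignment

Tracing upstream from the upstream heat exchanger failure: the upstream heat exchanger failure ← the hydraulic turbine trip ← the compressor leak ← the motor seizure ← the feed sensor misalignment ← the coolant filter leak ← the gearbox misalignment.
The gearbox misalignment has no stated cause, so it is the root.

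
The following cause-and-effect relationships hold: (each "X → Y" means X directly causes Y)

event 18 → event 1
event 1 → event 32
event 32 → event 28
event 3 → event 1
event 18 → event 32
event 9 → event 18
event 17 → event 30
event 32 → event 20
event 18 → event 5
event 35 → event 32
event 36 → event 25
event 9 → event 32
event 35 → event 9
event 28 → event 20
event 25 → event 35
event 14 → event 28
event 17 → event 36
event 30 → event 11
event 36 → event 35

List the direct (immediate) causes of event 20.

Upstream contributors include event 17, event 36, event 3, event 25, event 35, event 9, event 18, event 1, event 14, but only event 28, event 32 feed directly into event 20.

event 28, event 32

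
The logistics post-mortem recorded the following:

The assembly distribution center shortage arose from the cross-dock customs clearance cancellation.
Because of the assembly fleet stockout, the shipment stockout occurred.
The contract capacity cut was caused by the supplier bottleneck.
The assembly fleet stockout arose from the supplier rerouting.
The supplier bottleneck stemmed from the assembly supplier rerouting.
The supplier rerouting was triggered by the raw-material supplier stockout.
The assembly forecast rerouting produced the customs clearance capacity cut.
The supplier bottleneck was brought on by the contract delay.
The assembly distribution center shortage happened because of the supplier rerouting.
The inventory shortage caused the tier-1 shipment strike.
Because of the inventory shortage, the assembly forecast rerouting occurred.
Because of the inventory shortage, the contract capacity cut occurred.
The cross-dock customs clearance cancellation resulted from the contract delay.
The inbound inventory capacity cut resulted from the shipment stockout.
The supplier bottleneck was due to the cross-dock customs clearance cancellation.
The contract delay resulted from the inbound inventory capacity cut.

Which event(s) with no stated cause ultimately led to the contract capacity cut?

the assembly supplier rerouting, the inventory shortage, the raw-material supplier stockout

Tracing upstream from the contract capacity cut: the contract capacity cut ← the supplier bottleneck ← the contract delay ← the inbound inventory capacity cut ← the shipment stockout ← the assembly fleet stockout ← the supplier rerouting ← the raw-material supplier stockout.
A separate upstream branch: the contract capacity cut ← the inventory shortage.
A separate upstream branch: the contract capacity cut ← the supplier bottleneck ← the assembly supplier rerouting.
Each of those chain origins has no stated cause.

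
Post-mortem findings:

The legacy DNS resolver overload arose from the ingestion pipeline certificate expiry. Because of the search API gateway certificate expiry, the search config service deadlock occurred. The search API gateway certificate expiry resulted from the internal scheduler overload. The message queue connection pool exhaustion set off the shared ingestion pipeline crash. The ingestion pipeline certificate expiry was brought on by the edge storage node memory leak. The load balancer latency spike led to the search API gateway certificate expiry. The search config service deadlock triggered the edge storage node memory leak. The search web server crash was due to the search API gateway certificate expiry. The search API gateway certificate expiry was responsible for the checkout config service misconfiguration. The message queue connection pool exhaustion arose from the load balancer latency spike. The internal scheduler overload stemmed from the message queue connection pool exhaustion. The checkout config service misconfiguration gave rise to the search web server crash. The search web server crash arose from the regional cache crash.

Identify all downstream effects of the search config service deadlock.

the edge storage node memory leak, the ingestion pipeline certificate expiry, the legacy DNS resolver overload

Direct effects: the edge storage node memory leak.
2 steps out: the ingestion pipeline certificate expiry.
3 steps out: the legacy DNS resolver overload.
Not reachable from it: the load balancer latency spike, the message queue connection pool exhaustion, the shared ingestion pipeline crash, the internal scheduler overload, the search API gateway certificate expiry, the checkout config service misconfiguration, the search web server crash, the regional cache crash.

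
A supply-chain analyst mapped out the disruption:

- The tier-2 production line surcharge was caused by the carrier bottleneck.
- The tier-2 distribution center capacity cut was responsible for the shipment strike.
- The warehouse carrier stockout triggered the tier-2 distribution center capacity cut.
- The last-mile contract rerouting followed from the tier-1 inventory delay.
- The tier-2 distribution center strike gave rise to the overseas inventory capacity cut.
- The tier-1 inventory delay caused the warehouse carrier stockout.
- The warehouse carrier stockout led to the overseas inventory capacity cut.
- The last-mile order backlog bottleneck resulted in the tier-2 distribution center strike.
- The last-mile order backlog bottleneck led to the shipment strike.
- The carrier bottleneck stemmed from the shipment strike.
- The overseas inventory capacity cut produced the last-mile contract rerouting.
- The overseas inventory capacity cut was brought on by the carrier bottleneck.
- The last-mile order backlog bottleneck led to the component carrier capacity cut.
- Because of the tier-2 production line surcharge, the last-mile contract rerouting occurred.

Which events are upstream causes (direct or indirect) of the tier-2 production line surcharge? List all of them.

the carrier bottleneck, the last-mile order backlog bottleneck, the shipment strike, the tier-1 inventory delay, the tier-2 distribution center capacity cut, the warehouse carrier stockout

Immediate cause of the tier-2 production line surcharge: the carrier bottleneck.
Further upstream: the last-mile order backlog bottleneck, the tier-1 inventory delay, the warehouse carrier stockout, the tier-2 distribution center capacity cut, the shipment strike.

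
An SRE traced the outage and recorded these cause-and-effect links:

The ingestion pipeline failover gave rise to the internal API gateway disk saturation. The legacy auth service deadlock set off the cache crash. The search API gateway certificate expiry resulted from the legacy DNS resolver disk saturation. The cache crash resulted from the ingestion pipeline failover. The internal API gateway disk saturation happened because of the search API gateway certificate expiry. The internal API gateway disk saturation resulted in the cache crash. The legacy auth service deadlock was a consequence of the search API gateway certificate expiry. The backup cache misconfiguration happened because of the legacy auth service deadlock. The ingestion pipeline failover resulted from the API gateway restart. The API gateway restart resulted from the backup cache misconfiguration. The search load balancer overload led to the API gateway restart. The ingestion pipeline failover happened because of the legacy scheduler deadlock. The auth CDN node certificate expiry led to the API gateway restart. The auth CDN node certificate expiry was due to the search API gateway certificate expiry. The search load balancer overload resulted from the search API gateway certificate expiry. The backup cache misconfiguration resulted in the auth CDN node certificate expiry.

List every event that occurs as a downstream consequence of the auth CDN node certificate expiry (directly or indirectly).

the API gateway restart, the cache crash, the ingestion pipeline failover, the internal API gateway disk saturation

Direct effects: the API gateway restart.
2 steps out: the ingestion pipeline failover.
3 steps out: the internal API gateway disk saturation, the cache crash.
Not reachable from it: the legacy DNS resolver disk saturation, the search API gateway certificate expiry, the search load balancer overload, the legacy auth service deadlock, the backup cache misconfiguration, the legacy scheduler deadlock.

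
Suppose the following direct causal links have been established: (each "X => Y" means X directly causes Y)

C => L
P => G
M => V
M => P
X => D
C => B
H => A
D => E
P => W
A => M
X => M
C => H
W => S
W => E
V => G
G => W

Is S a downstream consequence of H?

There is a causal chain: H → A → M → P → W → S.

Yes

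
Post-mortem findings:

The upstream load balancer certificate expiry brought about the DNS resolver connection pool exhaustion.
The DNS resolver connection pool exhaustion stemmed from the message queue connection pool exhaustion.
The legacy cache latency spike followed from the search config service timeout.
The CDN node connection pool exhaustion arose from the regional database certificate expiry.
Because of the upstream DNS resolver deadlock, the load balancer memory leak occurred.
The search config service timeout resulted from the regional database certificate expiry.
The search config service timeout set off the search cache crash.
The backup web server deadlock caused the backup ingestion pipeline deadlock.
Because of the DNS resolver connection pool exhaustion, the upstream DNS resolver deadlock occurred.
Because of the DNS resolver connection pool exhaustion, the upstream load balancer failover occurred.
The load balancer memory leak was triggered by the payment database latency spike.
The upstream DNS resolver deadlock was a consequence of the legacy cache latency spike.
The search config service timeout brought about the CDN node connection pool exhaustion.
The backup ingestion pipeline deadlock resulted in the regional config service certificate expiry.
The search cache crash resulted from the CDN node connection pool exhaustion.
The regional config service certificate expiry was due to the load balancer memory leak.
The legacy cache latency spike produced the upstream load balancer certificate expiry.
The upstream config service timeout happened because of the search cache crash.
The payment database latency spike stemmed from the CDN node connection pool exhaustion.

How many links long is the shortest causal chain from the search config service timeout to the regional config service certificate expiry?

Shortest chain: the search config service timeout → the CDN node connection pool exhaustion → the payment database latency spike → the load balancer memory leak → the regional config service certificate expiry.

4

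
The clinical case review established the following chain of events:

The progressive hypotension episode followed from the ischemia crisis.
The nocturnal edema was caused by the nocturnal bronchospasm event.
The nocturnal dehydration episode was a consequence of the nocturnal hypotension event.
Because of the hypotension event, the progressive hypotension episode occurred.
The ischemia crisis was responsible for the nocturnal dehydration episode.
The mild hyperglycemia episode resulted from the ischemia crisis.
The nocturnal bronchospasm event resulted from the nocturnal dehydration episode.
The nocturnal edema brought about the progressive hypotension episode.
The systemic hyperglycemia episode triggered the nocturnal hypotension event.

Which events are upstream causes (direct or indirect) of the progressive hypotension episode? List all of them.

Immediate causes of the progressive hypotension episode: the ischemia crisis, the hypotension event, the nocturnal edema.
Further upstream: the systemic hyperglycemia episode, the nocturnal hypotension event, the nocturnal dehydration episode, the nocturnal bronchospasm event.

the hypotension event, the ischemia crisis, the nocturnal bronchospasm event, the nocturnal dehydration episode, the nocturnal edema, the nocturnal hypotension event, the systemic hyperglycemia episode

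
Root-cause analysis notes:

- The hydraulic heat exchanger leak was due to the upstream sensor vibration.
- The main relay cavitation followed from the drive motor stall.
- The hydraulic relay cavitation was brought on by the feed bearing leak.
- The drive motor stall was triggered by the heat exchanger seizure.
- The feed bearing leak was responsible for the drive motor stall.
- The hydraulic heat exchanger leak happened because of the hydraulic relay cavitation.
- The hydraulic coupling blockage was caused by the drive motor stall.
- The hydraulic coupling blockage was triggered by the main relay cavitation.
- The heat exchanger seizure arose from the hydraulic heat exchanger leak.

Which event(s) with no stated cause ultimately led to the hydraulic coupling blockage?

Tracing upstream from the hydraulic coupling blockage: the hydraulic coupling blockage ← the drive motor stall ← the feed bearing leak.
A separate upstream branch: the hydraulic coupling blockage ← the drive motor stall ← the heat exchanger seizure ← the hydraulic heat exchanger leak ← the upstream sensor vibration.
Each of those chain origins has no stated cause.

the feed bearing leak, the upstream sensor vibration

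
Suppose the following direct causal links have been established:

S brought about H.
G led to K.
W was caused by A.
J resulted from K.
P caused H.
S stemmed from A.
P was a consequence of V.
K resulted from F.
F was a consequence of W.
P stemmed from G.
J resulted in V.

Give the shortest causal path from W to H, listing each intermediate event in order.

W → F
F → K
K → J
J → V
V → P
P → H
Length: 6 steps.

W → F → K → J → V → P → H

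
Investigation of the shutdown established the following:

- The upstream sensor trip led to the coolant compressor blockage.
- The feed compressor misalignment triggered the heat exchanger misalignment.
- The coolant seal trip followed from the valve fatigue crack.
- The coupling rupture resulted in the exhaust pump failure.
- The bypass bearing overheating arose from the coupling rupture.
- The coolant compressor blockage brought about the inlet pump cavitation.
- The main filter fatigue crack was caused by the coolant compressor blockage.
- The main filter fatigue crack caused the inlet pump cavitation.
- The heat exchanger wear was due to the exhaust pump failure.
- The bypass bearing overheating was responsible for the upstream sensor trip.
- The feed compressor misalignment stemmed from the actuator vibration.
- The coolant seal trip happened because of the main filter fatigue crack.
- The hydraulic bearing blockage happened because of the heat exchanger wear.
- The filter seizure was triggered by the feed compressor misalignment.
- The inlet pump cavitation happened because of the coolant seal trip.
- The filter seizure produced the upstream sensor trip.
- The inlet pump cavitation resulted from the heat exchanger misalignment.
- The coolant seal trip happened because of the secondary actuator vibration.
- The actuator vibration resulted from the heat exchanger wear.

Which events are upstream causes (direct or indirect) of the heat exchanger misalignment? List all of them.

the actuator vibration, the coupling rupture, the exhaust pump failure, the feed compressor misalignment, the heat exchanger wear

Immediate cause of the heat exchanger misalignment: the feed compressor misalignment.
Further upstream: the coupling rupture, the exhaust pump failure, the heat exchanger wear, the actuator vibration.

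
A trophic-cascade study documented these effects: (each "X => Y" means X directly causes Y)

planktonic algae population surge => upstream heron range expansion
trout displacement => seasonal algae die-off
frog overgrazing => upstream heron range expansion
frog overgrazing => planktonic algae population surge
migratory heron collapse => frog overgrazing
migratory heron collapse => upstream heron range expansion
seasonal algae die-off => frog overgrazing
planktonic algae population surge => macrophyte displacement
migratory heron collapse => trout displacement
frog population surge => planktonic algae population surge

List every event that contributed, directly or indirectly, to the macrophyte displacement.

the frog overgrazing, the frog population surge, the migratory heron collapse, the planktonic algae population surge, the seasonal algae die-off, the trout displacement

Immediate cause of the macrophyte displacement: the planktonic algae population surge.
Further upstream: the migratory heron collapse, the trout displacement, the seasonal algae die-off, the frog overgrazing, the frog population surge.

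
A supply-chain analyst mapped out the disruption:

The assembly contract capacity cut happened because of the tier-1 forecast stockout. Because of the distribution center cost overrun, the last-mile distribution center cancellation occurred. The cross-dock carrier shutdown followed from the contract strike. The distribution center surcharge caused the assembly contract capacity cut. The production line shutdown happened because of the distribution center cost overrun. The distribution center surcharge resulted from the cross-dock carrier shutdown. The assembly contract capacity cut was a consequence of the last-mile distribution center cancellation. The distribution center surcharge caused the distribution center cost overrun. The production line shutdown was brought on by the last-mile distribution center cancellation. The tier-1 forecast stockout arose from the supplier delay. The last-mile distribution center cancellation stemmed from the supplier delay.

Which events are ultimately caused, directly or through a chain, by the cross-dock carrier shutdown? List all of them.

the assembly contract capacity cut, the distribution center cost overrun, the distribution center surcharge, the last-mile distribution center cancellation, the production line shutdown

Direct effects: the distribution center surcharge.
2 steps out: the distribution center cost overrun, the assembly contract capacity cut.
3 steps out: the last-mile distribution center cancellation, the production line shutdown.
Not reachable from it: the contract strike, the supplier delay, the tier-1 forecast stockout.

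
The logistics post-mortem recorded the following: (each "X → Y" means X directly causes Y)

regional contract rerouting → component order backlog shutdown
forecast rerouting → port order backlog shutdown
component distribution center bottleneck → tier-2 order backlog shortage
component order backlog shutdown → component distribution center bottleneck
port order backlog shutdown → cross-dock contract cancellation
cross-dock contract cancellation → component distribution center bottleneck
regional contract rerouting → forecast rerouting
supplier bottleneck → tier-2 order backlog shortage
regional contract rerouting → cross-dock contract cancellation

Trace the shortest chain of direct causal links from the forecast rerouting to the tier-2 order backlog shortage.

the forecast rerouting → the port order backlog shutdown
the port order backlog shutdown → the cross-dock contract cancellation
the cross-dock contract cancellation → the component distribution center bottleneck
the component distribution center bottleneck → the tier-2 order backlog shortage
Length: 4 steps.

the forecast rerouting → the port order backlog shutdown → the cross-dock contract cancellation → the component distribution center bottleneck → the tier-2 order backlog shortage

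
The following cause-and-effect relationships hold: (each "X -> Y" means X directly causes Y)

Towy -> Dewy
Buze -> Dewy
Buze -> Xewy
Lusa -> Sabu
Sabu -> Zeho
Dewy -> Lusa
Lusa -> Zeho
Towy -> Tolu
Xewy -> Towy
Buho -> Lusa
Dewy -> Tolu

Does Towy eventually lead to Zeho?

There is a causal chain: Towy → Dewy → Lusa → Zeho.

Yes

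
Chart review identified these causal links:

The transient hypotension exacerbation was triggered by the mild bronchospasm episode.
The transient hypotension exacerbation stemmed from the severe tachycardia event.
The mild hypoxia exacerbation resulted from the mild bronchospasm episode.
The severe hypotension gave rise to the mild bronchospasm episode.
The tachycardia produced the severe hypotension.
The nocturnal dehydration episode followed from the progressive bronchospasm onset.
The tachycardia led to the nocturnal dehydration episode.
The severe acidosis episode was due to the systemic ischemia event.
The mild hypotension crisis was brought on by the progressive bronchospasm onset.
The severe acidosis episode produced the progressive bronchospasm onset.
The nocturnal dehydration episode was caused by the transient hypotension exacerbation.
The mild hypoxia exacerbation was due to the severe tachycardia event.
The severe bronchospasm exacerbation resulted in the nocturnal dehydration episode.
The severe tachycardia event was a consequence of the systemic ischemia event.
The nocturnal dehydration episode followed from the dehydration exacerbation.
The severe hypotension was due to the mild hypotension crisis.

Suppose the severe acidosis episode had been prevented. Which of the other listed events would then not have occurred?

Downstream of the severe acidosis episode: the progressive bronchospasm onset, the mild hypotension crisis, the severe hypotension, the mild bronchospasm episode, the mild hypoxia exacerbation, the transient hypotension exacerbation, the nocturnal dehydration episode.
Of those, still caused via another path: the severe hypotension, the mild bronchospasm episode, the mild hypoxia exacerbation, the transient hypotension exacerbation, the nocturnal dehydration episode.
The remainder have no surviving cause.

the mild hypotension crisis, the progressive bronchospasm onset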